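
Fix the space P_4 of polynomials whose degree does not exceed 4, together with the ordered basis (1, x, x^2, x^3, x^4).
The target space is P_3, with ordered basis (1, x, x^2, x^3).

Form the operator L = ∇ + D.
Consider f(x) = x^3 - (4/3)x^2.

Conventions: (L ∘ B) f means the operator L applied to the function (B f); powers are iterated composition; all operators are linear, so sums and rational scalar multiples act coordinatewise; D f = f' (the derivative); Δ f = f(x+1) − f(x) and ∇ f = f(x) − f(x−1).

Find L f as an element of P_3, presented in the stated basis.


g(x) = 6x^2 - (25/3)x + 7/3

∇ f = 3x^2 - (17/3)x + 7/3
D f = 3x^2 - (8/3)x
(∇ + D) f = 6x^2 - (25/3)x + 7/3


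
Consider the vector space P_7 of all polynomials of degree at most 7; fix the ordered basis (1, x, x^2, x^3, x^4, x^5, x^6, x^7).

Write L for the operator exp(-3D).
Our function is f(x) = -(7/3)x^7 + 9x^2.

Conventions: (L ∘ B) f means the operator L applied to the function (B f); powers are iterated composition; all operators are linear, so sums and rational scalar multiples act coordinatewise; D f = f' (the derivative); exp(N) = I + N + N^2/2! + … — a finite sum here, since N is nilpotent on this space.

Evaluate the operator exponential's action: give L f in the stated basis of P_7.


order-1 term: 49x^6 - 54x
order-2 term: -441x^5 + 81
order-3 term: 2205x^4
order-4 term: -6615x^3
order-5 term: 11907x^2
order-6 term: -11907x
order-7 term: 5103
the series for exp(-3D) f terminates at order 7
exp(-3D) f = -(7/3)x^7 + 49x^6 - 441x^5 + 2205x^4 - 6615x^3 + 11916x^2 - 11961x + 5184

the result is g(x) = -(7/3)x^7 + 49x^6 - 441x^5 + 2205x^4 - 6615x^3 + 11916x^2 - 11961x + 5184


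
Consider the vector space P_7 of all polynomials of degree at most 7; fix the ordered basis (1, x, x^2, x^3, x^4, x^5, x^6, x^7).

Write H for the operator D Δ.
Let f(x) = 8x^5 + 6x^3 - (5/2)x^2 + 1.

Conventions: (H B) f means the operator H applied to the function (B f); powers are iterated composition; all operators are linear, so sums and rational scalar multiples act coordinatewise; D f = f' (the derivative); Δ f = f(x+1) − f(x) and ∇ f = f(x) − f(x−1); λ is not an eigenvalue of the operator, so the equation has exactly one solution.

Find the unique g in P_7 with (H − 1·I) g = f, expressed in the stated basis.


the result is g(x) = -8x^5 - 166x^3 - (475/2)x^2 - 1156x - 1014

write g with unknown coordinates in the stated basis and equate coefficients in (H − 1·I) g = f
solving from the highest basis element down gives g = -8x^5 - 166x^3 - (475/2)x^2 - 1156x - 1014
check: H g = -160x^3 - 240x^2 - 1156x - 1013
so H g − 1·g = 8x^5 + 6x^3 - (5/2)x^2 + 1 = f ✓


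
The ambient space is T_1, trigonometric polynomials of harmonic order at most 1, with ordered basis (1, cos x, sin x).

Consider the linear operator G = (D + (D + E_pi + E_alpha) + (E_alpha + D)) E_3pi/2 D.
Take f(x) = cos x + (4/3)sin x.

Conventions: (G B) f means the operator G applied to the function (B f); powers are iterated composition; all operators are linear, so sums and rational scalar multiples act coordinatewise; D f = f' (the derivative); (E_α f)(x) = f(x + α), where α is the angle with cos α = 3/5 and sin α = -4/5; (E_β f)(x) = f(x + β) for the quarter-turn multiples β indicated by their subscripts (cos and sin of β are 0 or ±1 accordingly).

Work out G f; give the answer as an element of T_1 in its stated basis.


D f = (4/3)cos x - sin x
E_3pi/2 D f = cos x + (4/3)sin x
D (E_3pi/2 D) f = (4/3)cos x - sin x
D (E_3pi/2 D) f = (4/3)cos x - sin x
E_pi (E_3pi/2 D) f = -cos x - (4/3)sin x
E_alpha (E_3pi/2 D) f = -(7/15)cos x + (8/5)sin x
(D + E_pi + E_alpha) (E_3pi/2 D) f = -(2/15)cos x - (11/15)sin x
E_alpha (E_3pi/2 D) f = -(7/15)cos x + (8/5)sin x
D (E_3pi/2 D) f = (4/3)cos x - sin x
(E_alpha + D) (E_3pi/2 D) f = (13/15)cos x + (3/5)sin x
(D + (D + E_pi + E_alpha) + (E_alpha + D)) (E_3pi/2 D) f = (31/15)cos x - (17/15)sin x

the result is g(x) = (31/15)cos x - (17/15)sin x


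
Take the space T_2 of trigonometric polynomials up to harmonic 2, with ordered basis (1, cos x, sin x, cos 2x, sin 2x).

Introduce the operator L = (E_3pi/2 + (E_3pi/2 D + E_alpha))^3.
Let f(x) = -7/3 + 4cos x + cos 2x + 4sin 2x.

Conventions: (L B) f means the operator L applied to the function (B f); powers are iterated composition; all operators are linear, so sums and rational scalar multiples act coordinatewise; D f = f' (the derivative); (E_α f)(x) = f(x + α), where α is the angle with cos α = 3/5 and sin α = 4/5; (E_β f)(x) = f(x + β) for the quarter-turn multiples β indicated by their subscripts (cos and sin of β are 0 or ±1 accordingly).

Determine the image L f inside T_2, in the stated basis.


g(x) = -56/3 + (1952/125)cos x + (764/125)sin x - (217056/15625)cos 2x + (190808/15625)sin 2x

E_3pi/2 f = -7/3 + 4sin x - cos 2x - 4sin 2x
D f = -4sin x + 8cos 2x - 2sin 2x
E_3pi/2 D f = 4cos x - 8cos 2x + 2sin 2x
E_alpha f = -7/3 + (12/5)cos x - (16/5)sin x + (89/25)cos 2x - (52/25)sin 2x
(E_3pi/2 D + E_alpha) f = -7/3 + (32/5)cos x - (16/5)sin x - (111/25)cos 2x - (2/25)sin 2x
(E_3pi/2 + (E_3pi/2 D + E_alpha)) f = -14/3 + (32/5)cos x + (4/5)sin x - (136/25)cos 2x - (102/25)sin 2x
E_3pi/2 (E_3pi/2 + (E_3pi/2 D + E_alpha)) f = -14/3 - (4/5)cos x + (32/5)sin x + (136/25)cos 2x + (102/25)sin 2x
D (E_3pi/2 + (E_3pi/2 D + E_alpha)) f = (4/5)cos x - (32/5)sin x - (204/25)cos 2x + (272/25)sin 2x
E_3pi/2 D (E_3pi/2 + (E_3pi/2 D + E_alpha)) f = (32/5)cos x + (4/5)sin x + (204/25)cos 2x - (272/25)sin 2x
E_alpha (E_3pi/2 + (E_3pi/2 D + E_alpha)) f = -14/3 + (112/25)cos x - (116/25)sin x - (1496/625)cos 2x + (3978/625)sin 2x
(E_3pi/2 D + E_alpha) (E_3pi/2 + (E_3pi/2 D + E_alpha)) f = -14/3 + (272/25)cos x - (96/25)sin x + (3604/625)cos 2x - (2822/625)sin 2x
(E_3pi/2 + (E_3pi/2 D + E_alpha)) (E_3pi/2 + (E_3pi/2 D + E_alpha)) f = -28/3 + (252/25)cos x + (64/25)sin x + (7004/625)cos 2x - (272/625)sin 2x
E_3pi/2 (E_3pi/2 + (E_3pi/2 D + E_alpha)) (E_3pi/2 + (E_3pi/2 D + E_alpha)) f = -28/3 - (64/25)cos x + (252/25)sin x - (7004/625)cos 2x + (272/625)sin 2x
D (E_3pi/2 + (E_3pi/2 D + E_alpha)) (E_3pi/2 + (E_3pi/2 D + E_alpha)) f = (64/25)cos x - (252/25)sin x - (544/625)cos 2x - (14008/625)sin 2x
E_3pi/2 D (E_3pi/2 + (E_3pi/2 D + E_alpha)) (E_3pi/2 + (E_3pi/2 D + E_alpha)) f = (252/25)cos x + (64/25)sin x + (544/625)cos 2x + (14008/625)sin 2x
E_alpha (E_3pi/2 + (E_3pi/2 D + E_alpha)) (E_3pi/2 + (E_3pi/2 D + E_alpha)) f = -28/3 + (1012/125)cos x - (816/125)sin x - (55556/15625)cos 2x - (166192/15625)sin 2x
(E_3pi/2 D + E_alpha) (E_3pi/2 + (E_3pi/2 D + E_alpha)) (E_3pi/2 + (E_3pi/2 D + E_alpha)) f = -28/3 + (2272/125)cos x - (496/125)sin x - (41956/15625)cos 2x + (184008/15625)sin 2x
(E_3pi/2 + (E_3pi/2 D + E_alpha)) (E_3pi/2 + (E_3pi/2 D + E_alpha)) (E_3pi/2 + (E_3pi/2 D + E_alpha)) f = -56/3 + (1952/125)cos x + (764/125)sin x - (217056/15625)cos 2x + (190808/15625)sin 2x


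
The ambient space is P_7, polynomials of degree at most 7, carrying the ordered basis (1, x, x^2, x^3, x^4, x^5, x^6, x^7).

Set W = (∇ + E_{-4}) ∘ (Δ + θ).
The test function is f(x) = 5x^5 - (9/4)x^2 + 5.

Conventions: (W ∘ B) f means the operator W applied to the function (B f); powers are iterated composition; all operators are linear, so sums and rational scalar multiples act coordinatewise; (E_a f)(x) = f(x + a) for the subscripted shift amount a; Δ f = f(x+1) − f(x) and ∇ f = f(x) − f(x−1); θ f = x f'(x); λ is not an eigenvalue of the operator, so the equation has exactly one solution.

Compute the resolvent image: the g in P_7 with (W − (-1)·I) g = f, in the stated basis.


g(x) = (5/6)x^5 + (35/3)x^4 - (35/2)x^3 - (23467/36)x^2 + (18415/36)x + 100735/12

write g with unknown coordinates in the stated basis and equate coefficients in (W − (-1)·I) g = f
solving from the highest basis element down gives g = (5/6)x^5 + (35/3)x^4 - (35/2)x^3 - (23467/36)x^2 + (18415/36)x + 100735/12
check: W g = (25/6)x^5 - (35/3)x^4 + (35/2)x^3 + (11693/18)x^2 - (18415/36)x - 100675/12
so W g − (-1)·g = 5x^5 - (9/4)x^2 + 5 = f ✓


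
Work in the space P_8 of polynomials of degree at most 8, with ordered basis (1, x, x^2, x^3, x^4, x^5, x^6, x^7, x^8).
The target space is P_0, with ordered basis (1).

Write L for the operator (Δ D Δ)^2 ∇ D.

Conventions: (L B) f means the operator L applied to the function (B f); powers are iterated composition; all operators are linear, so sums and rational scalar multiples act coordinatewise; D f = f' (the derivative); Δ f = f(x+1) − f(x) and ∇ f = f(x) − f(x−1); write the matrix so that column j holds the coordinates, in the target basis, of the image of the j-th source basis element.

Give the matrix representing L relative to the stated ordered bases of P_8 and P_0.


image of 1: 0
image of x: 0
image of x^2: 0
image of x^3: 0
image of x^4: 0
image of x^5: 0
image of x^6: 0
image of x^7: 0
image of x^8: 40320
each image's coordinates form column j of the matrix

the matrix is [[0, 0, 0, 0, 0, 0, 0, 0, 40320]] (rows listed top to bottom)


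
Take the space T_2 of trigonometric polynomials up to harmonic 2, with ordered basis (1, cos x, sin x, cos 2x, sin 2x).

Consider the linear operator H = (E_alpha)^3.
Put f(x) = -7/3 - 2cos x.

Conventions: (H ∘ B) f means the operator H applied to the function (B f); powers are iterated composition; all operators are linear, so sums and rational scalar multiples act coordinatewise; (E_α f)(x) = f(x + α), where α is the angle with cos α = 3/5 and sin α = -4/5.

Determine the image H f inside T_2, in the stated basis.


E_alpha f = -7/3 - (6/5)cos x - (8/5)sin x
E_alpha E_alpha f = -7/3 + (14/25)cos x - (48/25)sin x
E_alpha E_alpha E_alpha f = -7/3 + (234/125)cos x - (88/125)sin x

g(x) = -7/3 + (234/125)cos x - (88/125)sin x


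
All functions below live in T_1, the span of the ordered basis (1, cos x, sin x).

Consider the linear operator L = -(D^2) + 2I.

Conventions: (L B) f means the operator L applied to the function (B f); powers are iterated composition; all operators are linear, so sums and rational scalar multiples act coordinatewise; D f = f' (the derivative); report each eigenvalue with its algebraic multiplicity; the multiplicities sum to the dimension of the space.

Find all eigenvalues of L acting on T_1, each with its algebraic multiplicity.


image of 1: 2
image of cos x: 3cos x
image of sin x: 3sin x
the matrix is diagonal; its diagonal is (2, 3, 3)
for a triangular matrix the eigenvalues are the diagonal entries, with algebraic multiplicity their repetition count

λ = 2 (multiplicity 1), λ = 3 (multiplicity 2)


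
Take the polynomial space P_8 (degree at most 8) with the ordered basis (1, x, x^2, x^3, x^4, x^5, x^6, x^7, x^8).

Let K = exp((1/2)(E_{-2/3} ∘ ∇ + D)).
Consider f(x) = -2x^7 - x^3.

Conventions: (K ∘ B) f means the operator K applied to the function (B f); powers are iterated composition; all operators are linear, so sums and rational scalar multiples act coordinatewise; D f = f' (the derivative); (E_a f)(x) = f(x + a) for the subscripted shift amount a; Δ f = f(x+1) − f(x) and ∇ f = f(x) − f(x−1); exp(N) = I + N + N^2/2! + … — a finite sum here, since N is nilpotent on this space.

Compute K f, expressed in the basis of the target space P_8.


the result is g(x) = -2x^7 - 14x^6 + 7x^5 + (70/3)x^4 - (11359/54)x^3 + (14111/54)x^2 + (16255/324)x - 293009/1458

order-1 term: -14x^6 + 49x^5 - (455/3)x^4 + (7105/27)x^3 - (7298/27)x^2 + (24773/162)x - 55157/1458
order-2 term: -42x^5 + 245x^4 - (1785/2)x^3 + (16660/9)x^2 - (12695/6)x + 167657/162
order-3 term: -70x^4 + 490x^3 - (3535/2)x^2 + (12985/4)x - 266311/108
order-4 term: -70x^3 + 490x^2 - (8785/6)x + 179095/108
order-5 term: -42x^2 + 245x - 875/2
order-6 term: -14x + 49
order-7 term: -2
the series for exp((1/2)(E_{-2/3} ∘ ∇ + D)) f terminates at order 7
exp((1/2)(E_{-2/3} ∘ ∇ + D)) f = -2x^7 - 14x^6 + 7x^5 + (70/3)x^4 - (11359/54)x^3 + (14111/54)x^2 + (16255/324)x - 293009/1458


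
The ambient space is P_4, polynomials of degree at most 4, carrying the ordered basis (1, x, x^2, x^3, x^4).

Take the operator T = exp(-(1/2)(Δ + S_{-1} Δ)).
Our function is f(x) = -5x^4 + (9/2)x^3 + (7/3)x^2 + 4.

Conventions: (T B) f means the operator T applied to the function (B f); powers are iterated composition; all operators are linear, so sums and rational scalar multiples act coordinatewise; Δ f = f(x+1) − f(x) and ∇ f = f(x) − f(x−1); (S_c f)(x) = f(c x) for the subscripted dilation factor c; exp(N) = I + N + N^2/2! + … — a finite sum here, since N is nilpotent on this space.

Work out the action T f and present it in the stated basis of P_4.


order-1 term: (33/2)x^2 - 11/6
order-2 term: -33/4
the series for exp(-(1/2)(Δ + S_{-1} Δ)) f terminates at order 2
exp(-(1/2)(Δ + S_{-1} Δ)) f = -5x^4 + (9/2)x^3 + (113/6)x^2 - 73/12

g(x) = -5x^4 + (9/2)x^3 + (113/6)x^2 - 73/12


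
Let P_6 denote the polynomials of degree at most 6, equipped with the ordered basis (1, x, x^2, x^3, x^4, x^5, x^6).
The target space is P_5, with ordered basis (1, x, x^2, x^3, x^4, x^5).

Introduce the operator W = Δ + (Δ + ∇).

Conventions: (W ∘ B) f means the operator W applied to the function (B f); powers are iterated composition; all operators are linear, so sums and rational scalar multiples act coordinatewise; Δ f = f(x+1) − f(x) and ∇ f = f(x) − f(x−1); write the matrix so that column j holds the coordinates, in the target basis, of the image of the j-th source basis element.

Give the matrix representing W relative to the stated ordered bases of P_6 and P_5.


the matrix is [[0, 3, 1, 3, 1, 3, 1]; [0, 0, 6, 3, 12, 5, 18]; [0, 0, 0, 9, 6, 30, 15]; [0, 0, 0, 0, 12, 10, 60]; [0, 0, 0, 0, 0, 15, 15]; [0, 0, 0, 0, 0, 0, 18]] (rows listed top to bottom)

image of 1: 0
image of x: 3
image of x^2: 6x + 1
image of x^3: 9x^2 + 3x + 3
image of x^4: 12x^3 + 6x^2 + 12x + 1
image of x^5: 15x^4 + 10x^3 + 30x^2 + 5x + 3
image of x^6: 18x^5 + 15x^4 + 60x^3 + 15x^2 + 18x + 1
each image's coordinates form column j of the matrix


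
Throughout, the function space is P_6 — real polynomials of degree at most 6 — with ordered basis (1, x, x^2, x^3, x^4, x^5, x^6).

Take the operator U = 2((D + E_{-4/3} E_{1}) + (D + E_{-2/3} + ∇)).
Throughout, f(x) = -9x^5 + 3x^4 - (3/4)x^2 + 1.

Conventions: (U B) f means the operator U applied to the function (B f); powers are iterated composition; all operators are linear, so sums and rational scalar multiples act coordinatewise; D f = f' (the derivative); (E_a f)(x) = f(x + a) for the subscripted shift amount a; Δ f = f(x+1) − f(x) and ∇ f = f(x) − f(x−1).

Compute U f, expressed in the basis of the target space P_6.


D f = -45x^4 + 12x^3 - (3/2)x
E_{1} f = -9x^5 - 42x^4 - 78x^3 - (291/4)x^2 - (69/2)x - 23/4
E_{-4/3} E_{1} f = -9x^5 + 18x^4 - 14x^3 + (55/12)x^2 - (1/2)x + 107/108
(D + E_{-4/3} E_{1}) f = -9x^5 - 27x^4 - 2x^3 + (55/12)x^2 - 2x + 107/108
D f = -45x^4 + 12x^3 - (3/2)x
E_{-2/3} f = -9x^5 + 33x^4 - 48x^3 + (407/12)x^2 - (103/9)x + 22/9
∇ f = -45x^4 + 102x^3 - 108x^2 + (111/2)x - 45/4
(D + E_{-2/3} + ∇) f = -9x^5 - 57x^4 + 66x^3 - (889/12)x^2 + (383/9)x - 317/36
((D + E_{-4/3} E_{1}) + (D + E_{-2/3} + ∇)) f = -18x^5 - 84x^4 + 64x^3 - (139/2)x^2 + (365/9)x - 211/27
(2((D + E_{-4/3} E_{1}) + (D + E_{-2/3} + ∇))) f = -36x^5 - 168x^4 + 128x^3 - 139x^2 + (730/9)x - 422/27

the image equals g(x) = -36x^5 - 168x^4 + 128x^3 - 139x^2 + (730/9)x - 422/27


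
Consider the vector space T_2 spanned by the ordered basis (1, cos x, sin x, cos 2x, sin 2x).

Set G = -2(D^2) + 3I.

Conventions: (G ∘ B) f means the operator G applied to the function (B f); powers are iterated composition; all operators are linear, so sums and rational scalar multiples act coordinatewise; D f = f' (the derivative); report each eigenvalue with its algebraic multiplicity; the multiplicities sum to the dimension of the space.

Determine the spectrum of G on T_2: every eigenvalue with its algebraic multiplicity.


image of 1: 3
image of cos x: 5cos x
image of sin x: 5sin x
image of cos 2x: 11cos 2x
image of sin 2x: 11sin 2x
the matrix is diagonal; its diagonal is (3, 5, 5, 11, 11)
for a triangular matrix the eigenvalues are the diagonal entries, with algebraic multiplicity their repetition count

λ = 3 (multiplicity 1), λ = 5 (multiplicity 2), λ = 11 (multiplicity 2)


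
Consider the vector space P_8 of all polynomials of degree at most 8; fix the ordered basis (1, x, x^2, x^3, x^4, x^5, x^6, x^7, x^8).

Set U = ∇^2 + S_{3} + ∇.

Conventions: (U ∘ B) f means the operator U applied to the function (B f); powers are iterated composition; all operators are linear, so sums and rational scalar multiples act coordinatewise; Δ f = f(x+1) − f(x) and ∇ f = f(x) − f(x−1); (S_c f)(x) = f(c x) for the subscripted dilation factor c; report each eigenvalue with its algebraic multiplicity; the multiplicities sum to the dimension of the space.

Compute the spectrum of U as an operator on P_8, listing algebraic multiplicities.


image of 1: 1
image of x: 3x + 1
image of x^2: 9x^2 + 2x + 1
image of x^3: 27x^3 + 3x^2 + 3x - 5
image of x^4: 81x^4 + 4x^3 + 6x^2 - 20x + 13
image of x^5: 243x^5 + 5x^4 + 10x^3 - 50x^2 + 65x - 29
image of x^6: 729x^6 + 6x^5 + 15x^4 - 100x^3 + 195x^2 - 174x + 61
image of x^7: 2187x^7 + 7x^6 + 21x^5 - 175x^4 + 455x^3 - 609x^2 + 427x - 125
image of x^8: 6561x^8 + 8x^7 + 28x^6 - 280x^5 + 910x^4 - 1624x^3 + 1708x^2 - 1000x + 253
the matrix is upper triangular; its diagonal is (1, 3, 9, 27, 81, 243, 729, 2187, 6561)
for a triangular matrix the eigenvalues are the diagonal entries, with algebraic multiplicity their repetition count

λ = 1 (multiplicity 1), λ = 3 (multiplicity 1), λ = 9 (multiplicity 1), λ = 27 (multiplicity 1), λ = 81 (multiplicity 1), λ = 243 (multiplicity 1), λ = 729 (multiplicity 1), λ = 2187 (multiplicity 1), λ = 6561 (multiplicity 1)


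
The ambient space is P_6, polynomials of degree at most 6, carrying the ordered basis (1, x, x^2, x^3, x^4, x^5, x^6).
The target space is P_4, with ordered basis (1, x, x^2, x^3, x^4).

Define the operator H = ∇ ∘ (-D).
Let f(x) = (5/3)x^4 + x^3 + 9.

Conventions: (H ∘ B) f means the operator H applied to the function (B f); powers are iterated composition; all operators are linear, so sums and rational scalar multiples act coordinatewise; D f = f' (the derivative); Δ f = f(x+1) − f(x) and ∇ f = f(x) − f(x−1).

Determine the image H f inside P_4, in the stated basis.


D f = (20/3)x^3 + 3x^2
(-D) f = -(20/3)x^3 - 3x^2
∇ (-D) f = -20x^2 + 14x - 11/3

the image equals g(x) = -20x^2 + 14x - 11/3


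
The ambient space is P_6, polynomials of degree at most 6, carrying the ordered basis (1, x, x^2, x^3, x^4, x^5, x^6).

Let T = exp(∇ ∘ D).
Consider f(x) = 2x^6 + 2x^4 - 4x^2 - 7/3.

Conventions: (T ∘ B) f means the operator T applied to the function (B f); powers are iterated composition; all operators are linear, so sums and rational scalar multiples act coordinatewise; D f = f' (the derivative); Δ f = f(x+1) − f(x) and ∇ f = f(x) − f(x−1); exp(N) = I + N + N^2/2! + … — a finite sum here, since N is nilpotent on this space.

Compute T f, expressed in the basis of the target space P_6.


the image equals g(x) = 2x^6 + 62x^4 - 120x^3 + 500x^2 - 804x + 2081/3

order-1 term: 60x^4 - 120x^3 + 144x^2 - 84x + 12
order-2 term: 360x^2 - 720x + 444
order-3 term: 240
the series for exp(∇ ∘ D) f terminates at order 3
exp(∇ ∘ D) f = 2x^6 + 62x^4 - 120x^3 + 500x^2 - 804x + 2081/3


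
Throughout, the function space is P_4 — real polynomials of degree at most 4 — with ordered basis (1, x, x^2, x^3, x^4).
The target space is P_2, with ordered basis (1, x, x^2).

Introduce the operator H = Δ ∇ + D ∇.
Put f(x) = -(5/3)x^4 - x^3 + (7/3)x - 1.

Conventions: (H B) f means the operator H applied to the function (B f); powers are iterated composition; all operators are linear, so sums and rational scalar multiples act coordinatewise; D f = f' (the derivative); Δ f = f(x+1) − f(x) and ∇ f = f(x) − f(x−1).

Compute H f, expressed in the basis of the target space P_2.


the result is g(x) = -40x^2 + 8x - 7

∇ f = -(20/3)x^3 + 7x^2 - (11/3)x + 3
Δ ∇ f = -20x^2 - 6x - 10/3
∇ f = -(20/3)x^3 + 7x^2 - (11/3)x + 3
D ∇ f = -20x^2 + 14x - 11/3
(Δ ∇ + D ∇) f = -40x^2 + 8x - 7


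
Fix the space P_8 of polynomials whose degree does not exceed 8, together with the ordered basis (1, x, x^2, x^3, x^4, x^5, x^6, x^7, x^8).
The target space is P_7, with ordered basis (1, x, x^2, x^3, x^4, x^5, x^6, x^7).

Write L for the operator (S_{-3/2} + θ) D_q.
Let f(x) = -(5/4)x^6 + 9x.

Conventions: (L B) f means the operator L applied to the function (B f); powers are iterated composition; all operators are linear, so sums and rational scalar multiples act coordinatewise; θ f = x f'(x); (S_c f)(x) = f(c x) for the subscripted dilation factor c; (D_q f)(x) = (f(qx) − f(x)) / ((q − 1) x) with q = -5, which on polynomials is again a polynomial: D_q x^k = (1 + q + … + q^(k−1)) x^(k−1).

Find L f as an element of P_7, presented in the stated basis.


D_q f = 3255x^5 + 9
S_{-3/2} D_q f = -(790965/32)x^5 + 9
θ D_q f = 16275x^5
(S_{-3/2} + θ) D_q f = -(270165/32)x^5 + 9

g(x) = -(270165/32)x^5 + 9


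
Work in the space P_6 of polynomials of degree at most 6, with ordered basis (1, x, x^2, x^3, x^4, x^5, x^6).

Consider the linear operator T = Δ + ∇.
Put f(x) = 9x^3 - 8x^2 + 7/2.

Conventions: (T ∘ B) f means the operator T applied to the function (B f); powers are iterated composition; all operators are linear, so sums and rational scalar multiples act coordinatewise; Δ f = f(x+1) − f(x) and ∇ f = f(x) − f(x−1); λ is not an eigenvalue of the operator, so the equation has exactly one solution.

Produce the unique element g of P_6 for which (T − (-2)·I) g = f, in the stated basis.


write g with unknown coordinates in the stated basis and equate coefficients in (T − (-2)·I) g = f
solving from the highest basis element down gives g = (9/2)x^3 - (35/2)x^2 + 35x - 151/4
check: T g = 27x^2 - 70x + 79
so T g − (-2)·g = 9x^3 - 8x^2 + 7/2 = f ✓

the image equals g(x) = (9/2)x^3 - (35/2)x^2 + 35x - 151/4


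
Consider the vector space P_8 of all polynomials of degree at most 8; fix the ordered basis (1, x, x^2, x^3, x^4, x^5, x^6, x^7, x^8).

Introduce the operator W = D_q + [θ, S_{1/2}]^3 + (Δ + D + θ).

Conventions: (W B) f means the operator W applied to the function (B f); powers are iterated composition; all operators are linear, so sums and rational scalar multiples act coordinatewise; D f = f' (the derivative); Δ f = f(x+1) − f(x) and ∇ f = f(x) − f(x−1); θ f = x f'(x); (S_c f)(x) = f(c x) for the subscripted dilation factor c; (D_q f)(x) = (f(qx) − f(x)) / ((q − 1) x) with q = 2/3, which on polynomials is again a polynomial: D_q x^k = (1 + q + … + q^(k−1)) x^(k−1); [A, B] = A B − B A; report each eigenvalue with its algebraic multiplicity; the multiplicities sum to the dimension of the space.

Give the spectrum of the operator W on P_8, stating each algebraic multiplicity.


λ = 0 (multiplicity 1), λ = 1 (multiplicity 1), λ = 2 (multiplicity 1), λ = 3 (multiplicity 1), λ = 4 (multiplicity 1), λ = 5 (multiplicity 1), λ = 6 (multiplicity 1), λ = 7 (multiplicity 1), λ = 8 (multiplicity 1)

image of 1: 0
image of x: x + 3
image of x^2: 2x^2 + (17/3)x + 1
image of x^3: 3x^3 + (73/9)x^2 + 3x + 1
image of x^4: 4x^4 + (281/27)x^3 + 6x^2 + 4x + 1
image of x^5: 5x^5 + (1021/81)x^4 + 10x^3 + 10x^2 + 5x + 1
image of x^6: 6x^6 + (3581/243)x^5 + 15x^4 + 20x^3 + 15x^2 + 6x + 1
image of x^7: 7x^7 + (12265/729)x^6 + 21x^5 + 35x^4 + 35x^3 + 21x^2 + 7x + 1
image of x^8: 8x^8 + (41297/2187)x^7 + 28x^6 + 56x^5 + 70x^4 + 56x^3 + 28x^2 + 8x + 1
the matrix is upper triangular; its diagonal is (0, 1, 2, 3, 4, 5, 6, 7, 8)
for a triangular matrix the eigenvalues are the diagonal entries, with algebraic multiplicity their repetition count


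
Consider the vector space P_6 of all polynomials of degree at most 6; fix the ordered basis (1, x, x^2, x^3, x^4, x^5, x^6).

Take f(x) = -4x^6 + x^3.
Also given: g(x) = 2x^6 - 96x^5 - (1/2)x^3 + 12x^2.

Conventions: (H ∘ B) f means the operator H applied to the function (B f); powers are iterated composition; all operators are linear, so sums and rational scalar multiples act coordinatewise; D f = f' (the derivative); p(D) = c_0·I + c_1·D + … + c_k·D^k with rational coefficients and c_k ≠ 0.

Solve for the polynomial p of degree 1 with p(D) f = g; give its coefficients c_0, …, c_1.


D^0 f = -4x^6 + x^3
D^1 f = -24x^5 + 3x^2
matching coefficients of g against c_0 f + c_1 Df + … from the top degree down determines the c_i
solution: c_0 = -1/2, c_1 = 4

p(D) = -(1/2)·I + 4·D, i.e. c_0 = -1/2, c_1 = 4


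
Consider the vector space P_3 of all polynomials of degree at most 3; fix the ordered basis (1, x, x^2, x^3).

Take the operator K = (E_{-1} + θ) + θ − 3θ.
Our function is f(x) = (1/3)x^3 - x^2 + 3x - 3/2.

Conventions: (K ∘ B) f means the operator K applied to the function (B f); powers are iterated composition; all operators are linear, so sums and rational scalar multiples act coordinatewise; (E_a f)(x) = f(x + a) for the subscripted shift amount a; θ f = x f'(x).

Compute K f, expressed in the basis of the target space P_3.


E_{-1} f = (1/3)x^3 - 2x^2 + 6x - 35/6
θ f = x^3 - 2x^2 + 3x
(E_{-1} + θ) f = (4/3)x^3 - 4x^2 + 9x - 35/6
θ f = x^3 - 2x^2 + 3x
θ f = x^3 - 2x^2 + 3x
(-3θ) f = -3x^3 + 6x^2 - 9x
((E_{-1} + θ) + θ − 3θ) f = -(2/3)x^3 + 3x - 35/6

g(x) = -(2/3)x^3 + 3x - 35/6


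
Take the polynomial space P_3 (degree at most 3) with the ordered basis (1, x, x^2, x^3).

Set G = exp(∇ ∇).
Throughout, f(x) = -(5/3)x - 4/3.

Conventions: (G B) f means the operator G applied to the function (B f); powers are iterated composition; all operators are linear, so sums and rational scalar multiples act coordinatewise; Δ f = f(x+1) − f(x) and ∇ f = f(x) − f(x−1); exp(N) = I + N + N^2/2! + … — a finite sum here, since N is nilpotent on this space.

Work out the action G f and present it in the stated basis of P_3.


the series for exp(∇ ∇) f terminates at order 0
exp(∇ ∇) f = -(5/3)x - 4/3

the image equals g(x) = -(5/3)x - 4/3


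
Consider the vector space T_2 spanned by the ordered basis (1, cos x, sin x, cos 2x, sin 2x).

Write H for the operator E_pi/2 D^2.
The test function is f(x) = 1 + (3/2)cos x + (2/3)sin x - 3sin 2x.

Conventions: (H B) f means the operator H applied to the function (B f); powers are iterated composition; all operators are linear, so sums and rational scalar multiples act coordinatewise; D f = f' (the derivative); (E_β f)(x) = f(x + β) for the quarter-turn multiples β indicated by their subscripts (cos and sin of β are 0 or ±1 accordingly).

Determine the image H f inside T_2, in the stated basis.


D f = (2/3)cos x - (3/2)sin x - 6cos 2x
D D f = -(3/2)cos x - (2/3)sin x + 12sin 2x
E_pi/2 D^2 f = -(2/3)cos x + (3/2)sin x - 12sin 2x

g(x) = -(2/3)cos x + (3/2)sin x - 12sin 2x


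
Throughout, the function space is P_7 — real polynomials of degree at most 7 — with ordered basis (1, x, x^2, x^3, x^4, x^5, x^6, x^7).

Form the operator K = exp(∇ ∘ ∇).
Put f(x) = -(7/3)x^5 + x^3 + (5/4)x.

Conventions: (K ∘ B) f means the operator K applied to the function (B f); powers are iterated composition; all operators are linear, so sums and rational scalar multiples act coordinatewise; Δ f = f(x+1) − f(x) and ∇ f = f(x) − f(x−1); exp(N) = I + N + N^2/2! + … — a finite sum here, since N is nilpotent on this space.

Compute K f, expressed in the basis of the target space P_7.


g(x) = -(7/3)x^5 - (137/3)x^3 + 140x^2 - (3553/12)x + 344

order-1 term: -(140/3)x^3 + 140x^2 - (472/3)x + 64
order-2 term: -140x + 280
the series for exp(∇ ∘ ∇) f terminates at order 2
exp(∇ ∘ ∇) f = -(7/3)x^5 - (137/3)x^3 + 140x^2 - (3553/12)x + 344


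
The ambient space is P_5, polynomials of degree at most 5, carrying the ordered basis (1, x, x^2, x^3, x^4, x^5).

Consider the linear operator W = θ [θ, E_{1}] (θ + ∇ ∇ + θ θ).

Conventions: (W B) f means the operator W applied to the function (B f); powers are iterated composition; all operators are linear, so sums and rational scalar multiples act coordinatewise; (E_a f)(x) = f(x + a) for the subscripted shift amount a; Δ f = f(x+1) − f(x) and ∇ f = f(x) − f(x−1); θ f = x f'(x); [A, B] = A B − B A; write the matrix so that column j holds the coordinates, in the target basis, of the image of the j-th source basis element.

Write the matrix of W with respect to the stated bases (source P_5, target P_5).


image of 1: 0
image of x: 0
image of x^2: -12x
image of x^3: -72x^2 - 72x
image of x^4: -240x^3 - 480x^2 - 264x
image of x^5: -600x^4 - 1800x^3 - 1920x^2 - 600x
each image's coordinates form column j of the matrix

the matrix is [[0, 0, 0, 0, 0, 0]; [0, 0, -12, -72, -264, -600]; [0, 0, 0, -72, -480, -1920]; [0, 0, 0, 0, -240, -1800]; [0, 0, 0, 0, 0, -600]; [0, 0, 0, 0, 0, 0]] (rows listed top to bottom)


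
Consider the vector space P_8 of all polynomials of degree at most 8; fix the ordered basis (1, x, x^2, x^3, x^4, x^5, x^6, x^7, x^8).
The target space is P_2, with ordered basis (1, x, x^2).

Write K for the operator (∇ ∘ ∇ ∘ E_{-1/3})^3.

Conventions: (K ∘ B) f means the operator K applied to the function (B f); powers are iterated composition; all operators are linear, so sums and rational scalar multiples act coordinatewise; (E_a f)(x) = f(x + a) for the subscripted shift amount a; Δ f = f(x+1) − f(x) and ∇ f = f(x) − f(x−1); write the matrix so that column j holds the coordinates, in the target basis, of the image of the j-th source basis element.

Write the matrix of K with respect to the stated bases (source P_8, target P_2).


image of 1: 0
image of x: 0
image of x^2: 0
image of x^3: 0
image of x^4: 0
image of x^5: 0
image of x^6: 720
image of x^7: 5040x - 20160
image of x^8: 20160x^2 - 161280x + 332640
each image's coordinates form column j of the matrix

the matrix is [[0, 0, 0, 0, 0, 0, 720, -20160, 332640]; [0, 0, 0, 0, 0, 0, 0, 5040, -161280]; [0, 0, 0, 0, 0, 0, 0, 0, 20160]] (rows listed top to bottom)


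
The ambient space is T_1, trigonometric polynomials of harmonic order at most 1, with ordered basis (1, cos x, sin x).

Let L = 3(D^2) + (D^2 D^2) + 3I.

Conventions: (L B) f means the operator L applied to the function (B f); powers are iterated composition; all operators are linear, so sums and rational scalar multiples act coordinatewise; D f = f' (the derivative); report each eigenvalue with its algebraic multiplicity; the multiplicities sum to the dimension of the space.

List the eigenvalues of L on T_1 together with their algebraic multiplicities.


image of 1: 3
image of cos x: cos x
image of sin x: sin x
the matrix is diagonal; its diagonal is (3, 1, 1)
for a triangular matrix the eigenvalues are the diagonal entries, with algebraic multiplicity their repetition count

λ = 1 (multiplicity 2), λ = 3 (multiplicity 1)


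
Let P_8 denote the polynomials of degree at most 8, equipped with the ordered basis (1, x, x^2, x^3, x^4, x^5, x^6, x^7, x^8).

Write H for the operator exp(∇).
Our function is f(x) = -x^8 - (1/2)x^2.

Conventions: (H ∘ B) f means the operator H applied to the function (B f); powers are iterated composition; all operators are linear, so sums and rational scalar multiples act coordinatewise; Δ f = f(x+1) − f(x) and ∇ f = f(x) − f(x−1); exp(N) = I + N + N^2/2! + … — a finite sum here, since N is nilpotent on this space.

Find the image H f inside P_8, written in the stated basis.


order-1 term: -8x^7 + 28x^6 - 56x^5 + 70x^4 - 56x^3 + 28x^2 - 9x + 3/2
order-2 term: -28x^6 + 168x^5 - 490x^4 + 840x^3 - 868x^2 + 504x - 255/2
order-3 term: -56x^5 + 420x^4 - 1400x^3 + 2520x^2 - 2408x + 966
order-4 term: -70x^4 + 560x^3 - 1820x^2 + 2800x - 1701
order-5 term: -56x^3 + 420x^2 - 1120x + 1050
order-6 term: -28x^2 + 168x - 266
order-7 term: -8x + 28
order-8 term: -1
the series for exp(∇) f terminates at order 8
exp(∇) f = -x^8 - 8x^7 + 56x^5 - 70x^4 - 112x^3 + (503/2)x^2 - 73x - 50

the image equals g(x) = -x^8 - 8x^7 + 56x^5 - 70x^4 - 112x^3 + (503/2)x^2 - 73x - 50


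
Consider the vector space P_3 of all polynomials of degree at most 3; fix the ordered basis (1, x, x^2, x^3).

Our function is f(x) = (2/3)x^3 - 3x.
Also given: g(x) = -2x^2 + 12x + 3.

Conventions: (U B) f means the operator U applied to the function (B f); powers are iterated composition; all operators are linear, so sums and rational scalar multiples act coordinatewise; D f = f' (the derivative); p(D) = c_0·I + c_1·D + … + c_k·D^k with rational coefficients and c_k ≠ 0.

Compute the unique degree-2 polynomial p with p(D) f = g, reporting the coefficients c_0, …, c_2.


D^0 f = (2/3)x^3 - 3x
D^1 f = 2x^2 - 3
D^2 f = 4x
matching coefficients of g against c_0 f + c_1 Df + … from the top degree down determines the c_i
solution: c_0 = 0, c_1 = -1, c_2 = 3

c_0 = 0, c_1 = -1, c_2 = 3


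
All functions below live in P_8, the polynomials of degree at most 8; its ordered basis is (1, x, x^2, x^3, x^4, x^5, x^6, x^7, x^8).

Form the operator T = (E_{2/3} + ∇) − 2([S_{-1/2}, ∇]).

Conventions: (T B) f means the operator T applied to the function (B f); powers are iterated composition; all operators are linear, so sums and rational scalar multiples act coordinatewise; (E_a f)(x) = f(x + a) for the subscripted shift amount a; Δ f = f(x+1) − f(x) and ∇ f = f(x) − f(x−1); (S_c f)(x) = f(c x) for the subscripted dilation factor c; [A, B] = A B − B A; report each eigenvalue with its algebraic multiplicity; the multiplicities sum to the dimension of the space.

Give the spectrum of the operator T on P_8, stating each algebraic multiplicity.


λ = 1 (multiplicity 9)

image of 1: 1
image of x: x - 4/3
image of x^2: x^2 + (19/3)x + 17/18
image of x^3: x^3 + (11/4)x^2 - (47/12)x - 103/108
image of x^4: x^4 + (49/6)x^3 - (13/12)x^2 + (523/54)x + 695/648
image of x^5: x^5 + (355/48)x^4 - (535/72)x^3 + (1585/216)x^2 - (11275/1296)x - 3619/3888
image of x^6: x^6 + (169/16)x^5 - (665/96)x^4 + (6815/216)x^3 - (4325/864)x^2 + (16819/1296)x + 24647/23328
image of x^7: x^7 + (2177/192)x^6 - (2429/192)x^5 + (69895/1728)x^4 - (188125/5184)x^3 + (67067/5184)x^2 - (619409/46656)x - 133963/139968
image of x^8: x^8 + (649/48)x^7 - (4291/288)x^6 + (33061/432)x^5 - (248675/5184)x^4 + (302533/3888)x^3 - (274351/23328)x^2 + (578443/34992)x + 866015/839808
the matrix is upper triangular; its diagonal is (1, 1, 1, 1, 1, 1, 1, 1, 1)
for a triangular matrix the eigenvalues are the diagonal entries, with algebraic multiplicity their repetition count


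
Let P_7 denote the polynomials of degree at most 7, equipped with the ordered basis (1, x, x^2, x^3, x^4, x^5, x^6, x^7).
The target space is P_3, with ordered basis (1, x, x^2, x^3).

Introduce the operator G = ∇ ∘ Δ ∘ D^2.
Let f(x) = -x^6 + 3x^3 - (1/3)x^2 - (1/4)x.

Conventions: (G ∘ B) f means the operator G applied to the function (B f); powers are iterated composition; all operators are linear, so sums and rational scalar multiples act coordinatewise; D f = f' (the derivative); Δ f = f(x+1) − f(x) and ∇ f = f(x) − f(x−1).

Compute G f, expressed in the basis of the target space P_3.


the result is g(x) = -360x^2 - 60

D f = -6x^5 + 9x^2 - (2/3)x - 1/4
D D f = -30x^4 + 18x - 2/3
Δ D^2 f = -120x^3 - 180x^2 - 120x - 12
∇ Δ D^2 f = -360x^2 - 60


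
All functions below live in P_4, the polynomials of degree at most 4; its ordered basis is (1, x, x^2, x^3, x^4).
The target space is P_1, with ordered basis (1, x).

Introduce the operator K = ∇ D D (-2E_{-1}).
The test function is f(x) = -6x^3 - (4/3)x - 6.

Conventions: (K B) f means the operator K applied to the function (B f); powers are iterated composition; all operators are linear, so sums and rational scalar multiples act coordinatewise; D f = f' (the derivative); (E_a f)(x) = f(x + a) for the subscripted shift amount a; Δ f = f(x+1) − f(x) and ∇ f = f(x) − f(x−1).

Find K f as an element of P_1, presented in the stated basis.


the image equals g(x) = 72

E_{-1} f = -6x^3 + 18x^2 - (58/3)x + 4/3
(-2E_{-1}) f = 12x^3 - 36x^2 + (116/3)x - 8/3
D (-2E_{-1}) f = 36x^2 - 72x + 116/3
D D (-2E_{-1}) f = 72x - 72
∇ D D (-2E_{-1}) f = 72


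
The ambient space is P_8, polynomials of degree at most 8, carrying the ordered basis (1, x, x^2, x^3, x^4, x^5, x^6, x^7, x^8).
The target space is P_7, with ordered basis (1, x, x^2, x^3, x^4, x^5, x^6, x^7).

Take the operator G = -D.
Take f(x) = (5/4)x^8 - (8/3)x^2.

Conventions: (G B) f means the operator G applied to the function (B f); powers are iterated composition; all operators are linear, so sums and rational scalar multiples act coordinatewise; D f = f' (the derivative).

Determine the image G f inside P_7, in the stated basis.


D f = 10x^7 - (16/3)x
(-D) f = -10x^7 + (16/3)x

g(x) = -10x^7 + (16/3)x


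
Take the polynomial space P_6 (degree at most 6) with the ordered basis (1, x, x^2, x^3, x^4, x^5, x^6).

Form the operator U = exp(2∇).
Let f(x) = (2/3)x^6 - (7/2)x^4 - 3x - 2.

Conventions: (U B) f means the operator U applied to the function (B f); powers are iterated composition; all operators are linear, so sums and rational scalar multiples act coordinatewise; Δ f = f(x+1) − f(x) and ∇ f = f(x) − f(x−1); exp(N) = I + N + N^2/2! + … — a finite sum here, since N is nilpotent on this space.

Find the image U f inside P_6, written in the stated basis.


order-1 term: 8x^5 - 20x^4 - (4/3)x^3 + 22x^2 - 20x - 1/3
order-2 term: 40x^4 - 160x^3 + 196x^2 - 72x - 46/3
order-3 term: (320/3)x^3 - 480x^2 + 688x - 312
order-4 term: 160x^2 - 640x + 1912/3
order-5 term: 128x - 320
order-6 term: 128/3
the series for exp(2∇) f terminates at order 6
exp(2∇) f = (2/3)x^6 + 8x^5 + (33/2)x^4 - (164/3)x^3 - 102x^2 + 81x + 91/3

the result is g(x) = (2/3)x^6 + 8x^5 + (33/2)x^4 - (164/3)x^3 - 102x^2 + 81x + 91/3


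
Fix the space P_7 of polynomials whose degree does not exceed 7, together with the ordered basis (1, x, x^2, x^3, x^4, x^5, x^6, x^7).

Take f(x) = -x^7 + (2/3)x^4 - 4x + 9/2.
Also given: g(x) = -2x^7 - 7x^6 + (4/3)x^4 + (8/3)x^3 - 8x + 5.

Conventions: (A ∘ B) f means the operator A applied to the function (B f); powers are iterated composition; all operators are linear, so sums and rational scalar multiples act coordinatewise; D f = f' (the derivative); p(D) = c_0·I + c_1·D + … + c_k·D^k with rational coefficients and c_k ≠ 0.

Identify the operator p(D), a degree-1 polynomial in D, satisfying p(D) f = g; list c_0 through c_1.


D^0 f = -x^7 + (2/3)x^4 - 4x + 9/2
D^1 f = -7x^6 + (8/3)x^3 - 4
matching coefficients of g against c_0 f + c_1 Df + … from the top degree down determines the c_i
solution: c_0 = 2, c_1 = 1

p(D) = 2·I + D, i.e. c_0 = 2, c_1 = 1


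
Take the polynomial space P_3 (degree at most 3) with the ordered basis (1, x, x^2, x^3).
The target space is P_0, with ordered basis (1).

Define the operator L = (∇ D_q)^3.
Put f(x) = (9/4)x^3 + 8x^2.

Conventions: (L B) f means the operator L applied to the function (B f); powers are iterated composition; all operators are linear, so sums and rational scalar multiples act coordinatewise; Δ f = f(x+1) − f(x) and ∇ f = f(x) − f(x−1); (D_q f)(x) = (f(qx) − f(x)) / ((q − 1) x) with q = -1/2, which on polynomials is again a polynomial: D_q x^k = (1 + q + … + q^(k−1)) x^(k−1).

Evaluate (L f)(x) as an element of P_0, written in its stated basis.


D_q f = (27/16)x^2 + 4x
∇ D_q f = (27/8)x + 37/16
D_q (∇ D_q) f = 27/8
∇ D_q (∇ D_q) f = 0
D_q (∇ D_q) (∇ D_q) f = 0
∇ D_q (∇ D_q) (∇ D_q) f = 0

g(x) = 0


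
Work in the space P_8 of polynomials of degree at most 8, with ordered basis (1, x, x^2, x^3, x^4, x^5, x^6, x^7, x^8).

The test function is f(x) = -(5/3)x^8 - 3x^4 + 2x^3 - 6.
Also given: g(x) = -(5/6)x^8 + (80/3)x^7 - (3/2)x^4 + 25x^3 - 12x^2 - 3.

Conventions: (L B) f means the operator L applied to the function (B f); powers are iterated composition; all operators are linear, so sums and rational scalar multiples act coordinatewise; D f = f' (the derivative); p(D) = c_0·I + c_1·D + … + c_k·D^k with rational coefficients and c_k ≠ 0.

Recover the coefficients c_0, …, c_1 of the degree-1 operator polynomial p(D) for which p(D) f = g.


D^0 f = -(5/3)x^8 - 3x^4 + 2x^3 - 6
D^1 f = -(40/3)x^7 - 12x^3 + 6x^2
matching coefficients of g against c_0 f + c_1 Df + … from the top degree down determines the c_i
solution: c_0 = 1/2, c_1 = -2

c_0 = 1/2, c_1 = -2
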